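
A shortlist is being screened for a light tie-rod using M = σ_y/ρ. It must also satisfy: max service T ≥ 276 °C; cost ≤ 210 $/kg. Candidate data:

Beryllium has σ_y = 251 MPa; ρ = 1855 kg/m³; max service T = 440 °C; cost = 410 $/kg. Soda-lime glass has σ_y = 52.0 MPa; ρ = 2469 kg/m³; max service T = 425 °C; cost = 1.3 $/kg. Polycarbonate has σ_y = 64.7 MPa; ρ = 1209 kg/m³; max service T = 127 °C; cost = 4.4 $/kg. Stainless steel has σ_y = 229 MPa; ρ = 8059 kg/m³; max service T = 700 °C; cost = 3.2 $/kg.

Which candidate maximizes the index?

Screen on constraints: max service T ≥ 276 °C; cost ≤ 210 $/kg. Survivors: soda-lime glass, stainless steel.
Evaluate M for each candidate:
  stainless steel: M = 28.4 kN·m/kg
  soda-lime glass: M = 21.1 kN·m/kg
Stainless steel ranks first.

stainless steel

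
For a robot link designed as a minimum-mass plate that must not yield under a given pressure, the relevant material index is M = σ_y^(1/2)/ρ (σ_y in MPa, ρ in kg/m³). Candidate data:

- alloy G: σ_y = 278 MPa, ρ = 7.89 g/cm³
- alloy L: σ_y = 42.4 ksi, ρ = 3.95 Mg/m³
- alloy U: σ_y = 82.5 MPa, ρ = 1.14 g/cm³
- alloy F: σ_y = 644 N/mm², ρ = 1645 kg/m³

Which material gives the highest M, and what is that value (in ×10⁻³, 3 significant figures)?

Normalizing units and computing the index:
  alloy G: σ_y = 278.0 MPa, ρ = 7890 kg/m³
  alloy L: σ_y = 292.3 MPa, ρ = 3950 kg/m³
  alloy U: σ_y = 82.50 MPa, ρ = 1140 kg/m³
  alloy F: σ_y = 644.0 MPa, ρ = 1645 kg/m³
  alloy F: M = 15.4×10⁻³
  alloy U: M = 7.97×10⁻³
  alloy L: M = 4.33×10⁻³
  alloy G: M = 2.11×10⁻³
Alloy F has the largest M.

alloy F, M = 15.4×10⁻³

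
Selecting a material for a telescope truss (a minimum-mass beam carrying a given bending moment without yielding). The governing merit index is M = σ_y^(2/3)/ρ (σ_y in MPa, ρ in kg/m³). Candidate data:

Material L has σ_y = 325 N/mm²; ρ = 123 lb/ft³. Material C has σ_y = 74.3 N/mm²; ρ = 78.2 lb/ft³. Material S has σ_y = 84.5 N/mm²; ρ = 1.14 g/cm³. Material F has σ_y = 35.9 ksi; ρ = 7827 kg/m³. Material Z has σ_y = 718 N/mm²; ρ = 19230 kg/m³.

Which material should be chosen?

In SI units:
  material L: σ_y = 325.0 MPa, ρ = 1970 kg/m³
  material C: σ_y = 74.30 MPa, ρ = 1253 kg/m³
  material S: σ_y = 84.50 MPa, ρ = 1140 kg/m³
  material F: σ_y = 247.5 MPa, ρ = 7827 kg/m³
  material Z: σ_y = 718.0 MPa, ρ = 19230 kg/m³
  material L: M = 24.0×10⁻³
  material S: M = 16.9×10⁻³
  material C: M = 14.1×10⁻³
  material F: M = 5.04×10⁻³
  material Z: M = 4.17×10⁻³
Highest index: material L.

material L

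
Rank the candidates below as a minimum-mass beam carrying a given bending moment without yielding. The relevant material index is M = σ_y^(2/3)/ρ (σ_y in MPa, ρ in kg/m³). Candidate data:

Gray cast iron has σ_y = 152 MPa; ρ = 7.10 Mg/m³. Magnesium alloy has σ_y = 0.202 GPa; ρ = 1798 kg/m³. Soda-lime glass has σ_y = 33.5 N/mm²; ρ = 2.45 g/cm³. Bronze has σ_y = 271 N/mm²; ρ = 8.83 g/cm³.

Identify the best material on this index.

magnesium alloy

In SI units:
  gray cast iron: σ_y = 152.0 MPa, ρ = 7100 kg/m³
  magnesium alloy: σ_y = 202.0 MPa, ρ = 1798 kg/m³
  soda-lime glass: σ_y = 33.50 MPa, ρ = 2450 kg/m³
  bronze: σ_y = 271.0 MPa, ρ = 8830 kg/m³
  magnesium alloy: M = 19.1×10⁻³
  bronze: M = 4.74×10⁻³
  soda-lime glass: M = 4.24×10⁻³
  gray cast iron: M = 4.01×10⁻³
Magnesium alloy has the largest M.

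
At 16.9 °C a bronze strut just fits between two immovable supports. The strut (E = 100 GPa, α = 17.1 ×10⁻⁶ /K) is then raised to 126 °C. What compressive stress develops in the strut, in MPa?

ΔT = 109.1 K. Constrained thermal stress σ = E·α·ΔT = 100.0×10³ MPa × 17.1×10⁻⁶ × 109.1 = 187 MPa (compressive).

187 MPa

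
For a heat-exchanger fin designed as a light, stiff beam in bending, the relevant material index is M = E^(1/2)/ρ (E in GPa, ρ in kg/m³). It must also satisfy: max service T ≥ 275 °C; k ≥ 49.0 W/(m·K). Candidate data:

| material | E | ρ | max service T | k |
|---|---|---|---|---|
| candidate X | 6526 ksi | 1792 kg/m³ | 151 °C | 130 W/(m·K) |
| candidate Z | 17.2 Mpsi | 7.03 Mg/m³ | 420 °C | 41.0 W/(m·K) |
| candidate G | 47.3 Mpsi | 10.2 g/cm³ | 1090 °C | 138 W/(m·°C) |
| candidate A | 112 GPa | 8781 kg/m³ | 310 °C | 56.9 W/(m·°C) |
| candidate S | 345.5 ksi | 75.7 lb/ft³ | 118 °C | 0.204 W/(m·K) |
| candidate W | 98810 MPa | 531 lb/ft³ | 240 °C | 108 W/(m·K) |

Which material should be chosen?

Screen on constraints: max service T ≥ 275 °C; k ≥ 49.0 W/(m·K). Survivors: candidate G, candidate A.
After converting to SI:
  candidate G: E = 326.1 GPa, ρ = 10200 kg/m³
  candidate A: E = 112.0 GPa, ρ = 8781 kg/m³
  candidate G: M = 1.77×10⁻³
  candidate A: M = 1.21×10⁻³
The maximum is for candidate G.

candidate G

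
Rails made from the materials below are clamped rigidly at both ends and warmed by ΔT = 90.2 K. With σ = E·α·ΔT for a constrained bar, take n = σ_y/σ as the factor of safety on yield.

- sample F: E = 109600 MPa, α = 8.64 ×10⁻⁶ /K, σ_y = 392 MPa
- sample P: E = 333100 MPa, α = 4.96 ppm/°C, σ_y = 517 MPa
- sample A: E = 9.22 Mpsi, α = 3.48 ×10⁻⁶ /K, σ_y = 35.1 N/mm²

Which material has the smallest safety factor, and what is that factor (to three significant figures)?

With everything in SI (GPa, ×10⁻⁶/K, MPa):
  sample F: E = 109.6, α = 8.64, σ_y = 392.0 → σ = 85.4 MPa, n = 4.59
  sample P: E = 333.1, α = 4.96, σ_y = 517.0 → σ = 149 MPa, n = 3.47
  sample A: E = 63.57, α = 3.48, σ_y = 35.10 → σ = 20.0 MPa, n = 1.76
Sample A has the lowest safety factor, n = 1.76.

sample A, n = 1.76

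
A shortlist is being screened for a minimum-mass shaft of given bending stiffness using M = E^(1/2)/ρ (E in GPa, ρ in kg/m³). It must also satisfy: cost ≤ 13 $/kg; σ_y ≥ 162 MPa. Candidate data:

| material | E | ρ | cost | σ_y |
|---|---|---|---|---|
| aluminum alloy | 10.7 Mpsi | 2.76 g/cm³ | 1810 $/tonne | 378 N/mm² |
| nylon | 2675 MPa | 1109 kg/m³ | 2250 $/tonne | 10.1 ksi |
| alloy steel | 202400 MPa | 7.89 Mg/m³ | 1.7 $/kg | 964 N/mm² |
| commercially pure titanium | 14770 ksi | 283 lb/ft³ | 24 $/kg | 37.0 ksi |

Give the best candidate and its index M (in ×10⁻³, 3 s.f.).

Screen on constraints: cost ≤ 13 $/kg; σ_y ≥ 162 MPa. Survivors: aluminum alloy, alloy steel.
Convert each candidate to consistent units, then evaluate M:
  aluminum alloy: E = 73.77 GPa, ρ = 2760 kg/m³
  alloy steel: E = 202.4 GPa, ρ = 7890 kg/m³
  aluminum alloy: M = 3.11×10⁻³
  alloy steel: M = 1.80×10⁻³
Highest index: aluminum alloy.

aluminum alloy, M = 3.11×10⁻³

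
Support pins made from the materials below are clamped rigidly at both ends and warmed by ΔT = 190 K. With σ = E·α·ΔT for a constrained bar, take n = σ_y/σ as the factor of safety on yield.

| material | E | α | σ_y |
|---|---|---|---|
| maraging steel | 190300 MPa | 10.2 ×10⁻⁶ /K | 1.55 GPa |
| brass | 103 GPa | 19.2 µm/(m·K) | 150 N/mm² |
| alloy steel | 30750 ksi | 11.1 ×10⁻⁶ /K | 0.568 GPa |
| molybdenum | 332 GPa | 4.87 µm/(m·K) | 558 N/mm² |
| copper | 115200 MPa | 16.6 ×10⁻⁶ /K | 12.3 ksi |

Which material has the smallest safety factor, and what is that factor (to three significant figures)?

copper, n = 0.233

In consistent units (E in GPa, α in ×10⁻⁶/K, σ_y in MPa):
  maraging steel: E = 190.3, α = 10.2, σ_y = 1550 → σ = 369 MPa, n = 4.20
  brass: E = 103.0, α = 19.2, σ_y = 150.0 → σ = 376 MPa, n = 0.399
  alloy steel: E = 212.0, α = 11.1, σ_y = 568.0 → σ = 447 MPa, n = 1.27
  molybdenum: E = 332.0, α = 4.87, σ_y = 558.0 → σ = 307 MPa, n = 1.82
  copper: E = 115.2, α = 16.6, σ_y = 84.81 → σ = 363 MPa, n = 0.233
Smallest n: copper with n = 0.233.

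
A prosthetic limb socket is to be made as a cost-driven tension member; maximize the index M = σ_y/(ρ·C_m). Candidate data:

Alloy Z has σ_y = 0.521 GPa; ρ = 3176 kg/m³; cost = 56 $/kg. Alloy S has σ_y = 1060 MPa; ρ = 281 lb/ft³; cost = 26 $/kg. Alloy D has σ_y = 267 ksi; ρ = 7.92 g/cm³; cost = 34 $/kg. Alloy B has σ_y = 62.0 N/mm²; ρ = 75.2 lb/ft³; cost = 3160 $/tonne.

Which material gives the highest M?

Normalizing units and computing the index:
  alloy Z: σ_y = 521.0 MPa, ρ = 3176 kg/m³, cost = 56.00 $/kg
  alloy S: σ_y = 1060 MPa, ρ = 4501 kg/m³, cost = 26.00 $/kg
  alloy D: σ_y = 1841 MPa, ρ = 7920 kg/m³, cost = 34.00 $/kg
  alloy B: σ_y = 62.00 MPa, ρ = 1205 kg/m³, cost = 3.160 $/kg
  alloy B: M = 16.3 kN·m per $
  alloy S: M = 9.06 kN·m per $
  alloy D: M = 6.84 kN·m per $
  alloy Z: M = 2.93 kN·m per $
Alloy B ranks first.

alloy B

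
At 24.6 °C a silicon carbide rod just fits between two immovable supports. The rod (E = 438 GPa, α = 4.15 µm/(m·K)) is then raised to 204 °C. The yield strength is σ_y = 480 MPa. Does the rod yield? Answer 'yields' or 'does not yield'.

does not yield

ΔT = 179.4 K. Constrained thermal stress σ = E·α·ΔT = 438.0×10³ MPa × 4.15×10⁻⁶ × 179.4 = 326 MPa (compressive).
Compare to σ_y = 480 MPa: σ < σ_y, so it does not yield.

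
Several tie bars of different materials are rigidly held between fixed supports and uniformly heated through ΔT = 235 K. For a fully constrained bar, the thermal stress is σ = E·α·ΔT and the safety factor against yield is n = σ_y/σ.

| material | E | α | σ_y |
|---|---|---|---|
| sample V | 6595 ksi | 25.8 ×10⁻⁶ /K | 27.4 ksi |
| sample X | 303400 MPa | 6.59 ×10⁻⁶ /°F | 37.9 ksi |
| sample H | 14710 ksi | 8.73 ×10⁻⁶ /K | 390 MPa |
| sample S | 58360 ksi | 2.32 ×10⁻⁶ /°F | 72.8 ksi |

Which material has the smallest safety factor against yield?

sample X

Per material, after unit conversion:
  sample V: E = 45.47, α = 25.8, σ_y = 188.9 → σ = 276 MPa, n = 0.685
  sample X: E = 303.4, α = 11.9, σ_y = 261.3 → σ = 846 MPa, n = 0.309
  sample H: E = 101.4, α = 8.73, σ_y = 390.0 → σ = 208 MPa, n = 1.87
  sample S: E = 402.4, α = 4.18, σ_y = 501.9 → σ = 395 MPa, n = 1.27
Sample X has the lowest safety factor, n = 0.309.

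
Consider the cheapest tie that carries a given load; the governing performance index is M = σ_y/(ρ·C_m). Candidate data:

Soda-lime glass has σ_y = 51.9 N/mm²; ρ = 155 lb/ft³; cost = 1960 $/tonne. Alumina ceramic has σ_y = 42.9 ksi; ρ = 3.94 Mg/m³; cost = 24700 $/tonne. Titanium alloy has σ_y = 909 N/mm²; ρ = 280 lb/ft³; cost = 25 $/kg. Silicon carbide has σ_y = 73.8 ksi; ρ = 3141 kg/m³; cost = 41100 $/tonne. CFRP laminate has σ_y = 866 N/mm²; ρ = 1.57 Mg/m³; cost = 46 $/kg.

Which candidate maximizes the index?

Normalizing units and computing the index:
  soda-lime glass: σ_y = 51.90 MPa, ρ = 2483 kg/m³, cost = 1.960 $/kg
  alumina ceramic: σ_y = 295.8 MPa, ρ = 3940 kg/m³, cost = 24.70 $/kg
  titanium alloy: σ_y = 909.0 MPa, ρ = 4485 kg/m³, cost = 25.00 $/kg
  silicon carbide: σ_y = 508.8 MPa, ρ = 3141 kg/m³, cost = 41.10 $/kg
  CFRP laminate: σ_y = 866.0 MPa, ρ = 1570 kg/m³, cost = 46.00 $/kg
  CFRP laminate: M = 12.0 kN·m per $
  soda-lime glass: M = 10.7 kN·m per $
  titanium alloy: M = 8.11 kN·m per $
  silicon carbide: M = 3.94 kN·m per $
  alumina ceramic: M = 3.04 kN·m per $
CFRP laminate has the largest M.

CFRP laminate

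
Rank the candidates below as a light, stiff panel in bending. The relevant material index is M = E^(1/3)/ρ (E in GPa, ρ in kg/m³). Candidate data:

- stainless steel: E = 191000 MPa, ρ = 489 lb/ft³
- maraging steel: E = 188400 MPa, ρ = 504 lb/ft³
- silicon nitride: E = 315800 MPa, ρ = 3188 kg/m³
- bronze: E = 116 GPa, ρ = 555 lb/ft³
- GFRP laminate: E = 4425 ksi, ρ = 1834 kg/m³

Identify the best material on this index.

Normalizing units and computing the index:
  stainless steel: E = 191.0 GPa, ρ = 7833 kg/m³
  maraging steel: E = 188.4 GPa, ρ = 8073 kg/m³
  silicon nitride: E = 315.8 GPa, ρ = 3188 kg/m³
  bronze: E = 116.0 GPa, ρ = 8890 kg/m³
  GFRP laminate: E = 30.51 GPa, ρ = 1834 kg/m³
  silicon nitride: M = 2.14×10⁻³
  GFRP laminate: M = 1.70×10⁻³
  stainless steel: M = 0.735×10⁻³
  maraging steel: M = 0.710×10⁻³
  bronze: M = 0.549×10⁻³
The maximum is for silicon nitride.

silicon nitride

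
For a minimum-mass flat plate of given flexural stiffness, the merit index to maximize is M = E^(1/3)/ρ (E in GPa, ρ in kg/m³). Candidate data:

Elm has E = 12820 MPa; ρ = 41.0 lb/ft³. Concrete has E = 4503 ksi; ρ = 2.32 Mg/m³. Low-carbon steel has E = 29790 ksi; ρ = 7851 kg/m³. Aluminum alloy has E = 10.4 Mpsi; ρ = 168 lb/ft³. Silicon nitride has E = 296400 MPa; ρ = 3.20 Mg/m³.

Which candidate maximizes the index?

elm

Putting every candidate on a common basis:
  elm: E = 12.82 GPa, ρ = 656.8 kg/m³
  concrete: E = 31.05 GPa, ρ = 2320 kg/m³
  low-carbon steel: E = 205.4 GPa, ρ = 7851 kg/m³
  aluminum alloy: E = 71.71 GPa, ρ = 2691 kg/m³
  silicon nitride: E = 296.4 GPa, ρ = 3200 kg/m³
  elm: M = 3.56×10⁻³
  silicon nitride: M = 2.08×10⁻³
  aluminum alloy: M = 1.54×10⁻³
  concrete: M = 1.35×10⁻³
  low-carbon steel: M = 0.752×10⁻³
Elm has the largest M.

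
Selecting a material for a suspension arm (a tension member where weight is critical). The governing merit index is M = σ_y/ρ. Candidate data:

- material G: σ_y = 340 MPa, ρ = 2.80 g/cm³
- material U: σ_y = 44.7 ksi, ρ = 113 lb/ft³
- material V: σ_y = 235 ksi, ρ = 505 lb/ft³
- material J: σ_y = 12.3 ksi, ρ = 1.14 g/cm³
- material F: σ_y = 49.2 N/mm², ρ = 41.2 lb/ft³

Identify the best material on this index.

Convert each candidate to consistent units, then evaluate M:
  material G: σ_y = 340.0 MPa, ρ = 2800 kg/m³
  material U: σ_y = 308.2 MPa, ρ = 1810 kg/m³
  material V: σ_y = 1620 MPa, ρ = 8089 kg/m³
  material J: σ_y = 84.81 MPa, ρ = 1140 kg/m³
  material F: σ_y = 49.20 MPa, ρ = 660.0 kg/m³
  material V: M = 200 kN·m/kg
  material U: M = 170 kN·m/kg
  material G: M = 121 kN·m/kg
  material F: M = 74.5 kN·m/kg
  material J: M = 74.4 kN·m/kg
Material V ranks first.

material V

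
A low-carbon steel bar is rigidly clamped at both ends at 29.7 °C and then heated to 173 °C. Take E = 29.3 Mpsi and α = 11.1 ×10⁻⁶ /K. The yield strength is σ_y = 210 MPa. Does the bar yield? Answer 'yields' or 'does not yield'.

E = 29.3 Mpsi = 202.0 GPa.
ΔT = 143.3 K. Constrained thermal stress σ = E·α·ΔT = 202.0×10³ MPa × 11.1×10⁻⁶ × 143.3 = 321 MPa (compressive).
Compare to σ_y = 210 MPa: σ ≥ σ_y, so it yields.

yields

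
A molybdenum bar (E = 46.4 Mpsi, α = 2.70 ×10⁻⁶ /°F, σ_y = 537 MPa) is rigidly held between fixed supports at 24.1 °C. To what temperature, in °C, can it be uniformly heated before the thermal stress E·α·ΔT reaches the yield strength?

E = 46.4 Mpsi = 319.9 GPa.
α = 2.70×10⁻⁶/°F × 9/5 = 4.86×10⁻⁶/K.
E·α·ΔT = 537.0 MPa ⇒ ΔT = 537.0 / (319.9×10³ × 4.86×10⁻⁶) = 345.4 K.
T = 24.1 + 345.4 = 369.5 °C.

369 °C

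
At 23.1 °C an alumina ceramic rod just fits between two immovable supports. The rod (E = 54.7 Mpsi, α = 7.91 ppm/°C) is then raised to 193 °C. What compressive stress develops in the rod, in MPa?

507 MPa

E = 54.7 Mpsi = 377.1 GPa.
ΔT = 169.9 K. Constrained thermal stress σ = E·α·ΔT = 377.1×10³ MPa × 7.91×10⁻⁶ × 169.9 = 507 MPa (compressive).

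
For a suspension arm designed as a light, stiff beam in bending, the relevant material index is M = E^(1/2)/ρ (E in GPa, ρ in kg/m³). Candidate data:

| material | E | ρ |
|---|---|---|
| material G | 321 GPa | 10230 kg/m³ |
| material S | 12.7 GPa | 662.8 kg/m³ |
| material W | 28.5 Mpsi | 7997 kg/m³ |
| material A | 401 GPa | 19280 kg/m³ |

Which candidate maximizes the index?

After converting to SI:
  material G: E = 321.0 GPa, ρ = 10230 kg/m³
  material S: E = 12.70 GPa, ρ = 662.8 kg/m³
  material W: E = 196.5 GPa, ρ = 7997 kg/m³
  material A: E = 401.0 GPa, ρ = 19280 kg/m³
  material S: M = 5.38×10⁻³
  material W: M = 1.75×10⁻³
  material G: M = 1.75×10⁻³
  material A: M = 1.04×10⁻³
Material S has the largest M.

material S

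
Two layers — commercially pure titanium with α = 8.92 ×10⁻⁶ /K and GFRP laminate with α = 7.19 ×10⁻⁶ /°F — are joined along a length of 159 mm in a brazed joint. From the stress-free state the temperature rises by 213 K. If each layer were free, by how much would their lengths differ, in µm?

136 µm

GFRP laminate: α = 7.19×10⁻⁶/°F × 9/5 = 12.9×10⁻⁶/K.
Δα = |8.92 − 12.9|×10⁻⁶/K = 4.02×10⁻⁶/K.
ΔL_mismatch = Δα·L·ΔT = 4.02×10⁻⁶ × 159.0 mm × 213.0 K = 136 µm.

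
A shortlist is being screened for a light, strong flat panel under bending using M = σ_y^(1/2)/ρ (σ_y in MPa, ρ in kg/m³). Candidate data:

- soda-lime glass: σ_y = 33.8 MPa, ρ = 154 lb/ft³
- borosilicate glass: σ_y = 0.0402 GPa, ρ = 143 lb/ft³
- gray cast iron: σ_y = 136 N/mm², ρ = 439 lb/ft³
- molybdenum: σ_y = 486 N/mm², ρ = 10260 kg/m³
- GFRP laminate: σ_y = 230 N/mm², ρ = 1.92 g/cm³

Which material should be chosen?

Normalizing units and computing the index:
  soda-lime glass: σ_y = 33.80 MPa, ρ = 2467 kg/m³
  borosilicate glass: σ_y = 40.20 MPa, ρ = 2291 kg/m³
  gray cast iron: σ_y = 136.0 MPa, ρ = 7032 kg/m³
  molybdenum: σ_y = 486.0 MPa, ρ = 10260 kg/m³
  GFRP laminate: σ_y = 230.0 MPa, ρ = 1920 kg/m³
  GFRP laminate: M = 7.90×10⁻³
  borosilicate glass: M = 2.77×10⁻³
  soda-lime glass: M = 2.36×10⁻³
  molybdenum: M = 2.15×10⁻³
  gray cast iron: M = 1.66×10⁻³
Highest index: GFRP laminate.

GFRP laminate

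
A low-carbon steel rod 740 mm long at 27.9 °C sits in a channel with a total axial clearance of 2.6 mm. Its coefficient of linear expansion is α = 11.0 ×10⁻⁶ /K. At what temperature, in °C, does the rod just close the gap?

α·L₀·ΔT = 2.6 mm ⇒ ΔT = 2.6 / (11.0×10⁻⁶ × 740.0) = 319.4 K.
T = 27.9 + 319.4 = 347.3 °C.

347 °C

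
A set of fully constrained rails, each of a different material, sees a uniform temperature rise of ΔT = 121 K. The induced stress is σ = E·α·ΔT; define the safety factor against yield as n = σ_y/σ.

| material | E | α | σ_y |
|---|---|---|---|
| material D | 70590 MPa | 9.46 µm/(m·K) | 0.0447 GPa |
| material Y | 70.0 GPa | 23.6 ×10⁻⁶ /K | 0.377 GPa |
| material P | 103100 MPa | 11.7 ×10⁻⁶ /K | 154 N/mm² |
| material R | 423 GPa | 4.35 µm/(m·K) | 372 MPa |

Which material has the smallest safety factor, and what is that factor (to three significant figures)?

material D, n = 0.553

With everything in SI (GPa, ×10⁻⁶/K, MPa):
  material D: E = 70.59, α = 9.46, σ_y = 44.70 → σ = 80.8 MPa, n = 0.553
  material Y: E = 70.00, α = 23.6, σ_y = 377.0 → σ = 200 MPa, n = 1.89
  material P: E = 103.1, α = 11.7, σ_y = 154.0 → σ = 146 MPa, n = 1.06
  material R: E = 423.0, α = 4.35, σ_y = 372.0 → σ = 223 MPa, n = 1.67
Smallest n: material D with n = 0.553.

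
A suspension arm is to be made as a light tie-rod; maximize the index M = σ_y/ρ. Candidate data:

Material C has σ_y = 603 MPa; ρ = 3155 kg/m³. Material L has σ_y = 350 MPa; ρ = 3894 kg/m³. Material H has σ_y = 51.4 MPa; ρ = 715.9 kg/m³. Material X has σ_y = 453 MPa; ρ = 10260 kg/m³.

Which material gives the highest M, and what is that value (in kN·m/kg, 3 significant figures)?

Evaluate M for each candidate:
  material C: M = 191 kN·m/kg
  material L: M = 89.9 kN·m/kg
  material H: M = 71.8 kN·m/kg
  material X: M = 44.2 kN·m/kg
Material C ranks first.

material C, M = 191 kN·m/kg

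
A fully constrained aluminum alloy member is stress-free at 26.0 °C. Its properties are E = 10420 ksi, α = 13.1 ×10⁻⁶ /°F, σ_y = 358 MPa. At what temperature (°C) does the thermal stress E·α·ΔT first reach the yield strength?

237 °C

E = 10420 ksi = 71.84 GPa.
α = 13.1×10⁻⁶/°F × 9/5 = 23.6×10⁻⁶/K.
E·α·ΔT = 358.0 MPa ⇒ ΔT = 358.0 / (71.84×10³ × 23.6×10⁻⁶) = 211.3 K.
T = 26.0 + 211.3 = 237.3 °C.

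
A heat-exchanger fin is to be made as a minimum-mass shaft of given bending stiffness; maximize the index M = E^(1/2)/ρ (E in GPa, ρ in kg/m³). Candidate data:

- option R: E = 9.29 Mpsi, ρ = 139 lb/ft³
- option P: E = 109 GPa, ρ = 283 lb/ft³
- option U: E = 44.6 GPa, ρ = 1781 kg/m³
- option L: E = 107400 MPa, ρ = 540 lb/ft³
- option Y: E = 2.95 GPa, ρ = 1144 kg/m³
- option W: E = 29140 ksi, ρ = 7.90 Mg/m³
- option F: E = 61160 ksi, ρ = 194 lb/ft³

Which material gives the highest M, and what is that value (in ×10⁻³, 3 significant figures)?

option F, M = 6.61×10⁻³

Putting every candidate on a common basis:
  option R: E = 64.05 GPa, ρ = 2227 kg/m³
  option P: E = 109.0 GPa, ρ = 4533 kg/m³
  option U: E = 44.60 GPa, ρ = 1781 kg/m³
  option L: E = 107.4 GPa, ρ = 8650 kg/m³
  option Y: E = 2.950 GPa, ρ = 1144 kg/m³
  option W: E = 200.9 GPa, ρ = 7900 kg/m³
  option F: E = 421.7 GPa, ρ = 3108 kg/m³
  option F: M = 6.61×10⁻³
  option U: M = 3.75×10⁻³
  option R: M = 3.59×10⁻³
  option P: M = 2.30×10⁻³
  option W: M = 1.79×10⁻³
  option Y: M = 1.50×10⁻³
  option L: M = 1.20×10⁻³
Highest index: option F.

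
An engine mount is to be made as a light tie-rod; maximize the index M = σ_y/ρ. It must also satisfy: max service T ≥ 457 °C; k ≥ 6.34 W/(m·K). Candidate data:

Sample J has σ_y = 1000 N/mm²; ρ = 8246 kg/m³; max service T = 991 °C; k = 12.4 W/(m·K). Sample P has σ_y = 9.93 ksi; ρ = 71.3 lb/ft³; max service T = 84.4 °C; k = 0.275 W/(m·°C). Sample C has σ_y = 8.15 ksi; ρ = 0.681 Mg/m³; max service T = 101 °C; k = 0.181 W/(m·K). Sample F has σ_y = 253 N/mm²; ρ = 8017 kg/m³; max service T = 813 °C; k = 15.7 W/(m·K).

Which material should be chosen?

sample J

Screen on constraints: max service T ≥ 457 °C; k ≥ 6.34 W/(m·K). Survivors: sample J, sample F.
In SI units:
  sample J: σ_y = 1000 MPa, ρ = 8246 kg/m³
  sample F: σ_y = 253.0 MPa, ρ = 8017 kg/m³
  sample J: M = 121 kN·m/kg
  sample F: M = 31.6 kN·m/kg
The maximum is for sample J.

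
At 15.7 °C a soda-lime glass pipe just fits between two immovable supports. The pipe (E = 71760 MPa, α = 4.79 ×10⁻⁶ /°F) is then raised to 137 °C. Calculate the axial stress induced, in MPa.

E = 71760 MPa = 71.76 GPa.
α = 4.79×10⁻⁶/°F × 9/5 = 8.62×10⁻⁶/K.
ΔT = 121.3 K. Constrained thermal stress σ = E·α·ΔT = 71.76×10³ MPa × 8.62×10⁻⁶ × 121.3 = 75.1 MPa (compressive).

75.1 MPa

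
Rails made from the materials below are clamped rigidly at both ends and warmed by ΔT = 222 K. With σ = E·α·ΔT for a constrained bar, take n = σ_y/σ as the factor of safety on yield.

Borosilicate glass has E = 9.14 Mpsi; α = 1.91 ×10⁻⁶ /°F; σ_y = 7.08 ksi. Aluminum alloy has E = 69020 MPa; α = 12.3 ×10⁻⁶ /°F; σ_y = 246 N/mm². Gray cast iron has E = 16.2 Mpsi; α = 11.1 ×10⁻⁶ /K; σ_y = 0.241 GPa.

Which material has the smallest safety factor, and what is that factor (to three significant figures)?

Per material, after unit conversion:
  borosilicate glass: E = 63.02, α = 3.44, σ_y = 48.81 → σ = 48.1 MPa, n = 1.01
  aluminum alloy: E = 69.02, α = 22.1, σ_y = 246.0 → σ = 339 MPa, n = 0.725
  gray cast iron: E = 111.7, α = 11.1, σ_y = 241.0 → σ = 275 MPa, n = 0.876
Aluminum alloy has the lowest safety factor, n = 0.725.

aluminum alloy, n = 0.725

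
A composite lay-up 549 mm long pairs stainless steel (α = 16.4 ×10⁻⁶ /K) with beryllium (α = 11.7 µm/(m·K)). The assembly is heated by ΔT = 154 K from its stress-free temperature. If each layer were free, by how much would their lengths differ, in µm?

Δα = |16.4 − 11.7|×10⁻⁶/K = 4.70×10⁻⁶/K.
ΔL_mismatch = Δα·L·ΔT = 4.70×10⁻⁶ × 549.0 mm × 154.0 K = 397 µm.

397 µm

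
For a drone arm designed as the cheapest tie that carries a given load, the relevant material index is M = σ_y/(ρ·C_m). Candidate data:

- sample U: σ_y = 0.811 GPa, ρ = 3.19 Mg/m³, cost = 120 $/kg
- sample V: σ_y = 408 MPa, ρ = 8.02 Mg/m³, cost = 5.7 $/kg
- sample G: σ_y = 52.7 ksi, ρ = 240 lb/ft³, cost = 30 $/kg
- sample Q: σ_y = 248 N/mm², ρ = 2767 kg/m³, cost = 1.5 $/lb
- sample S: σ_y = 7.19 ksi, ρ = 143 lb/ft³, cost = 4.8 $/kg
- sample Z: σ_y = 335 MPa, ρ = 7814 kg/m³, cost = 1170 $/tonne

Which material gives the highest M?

sample Z

Convert each candidate to consistent units, then evaluate M:
  sample U: σ_y = 811.0 MPa, ρ = 3190 kg/m³, cost = 120.0 $/kg
  sample V: σ_y = 408.0 MPa, ρ = 8020 kg/m³, cost = 5.700 $/kg
  sample G: σ_y = 363.4 MPa, ρ = 3844 kg/m³, cost = 30.00 $/kg
  sample Q: σ_y = 248.0 MPa, ρ = 2767 kg/m³, cost = 3.307 $/kg
  sample S: σ_y = 49.57 MPa, ρ = 2291 kg/m³, cost = 4.800 $/kg
  sample Z: σ_y = 335.0 MPa, ρ = 7814 kg/m³, cost = 1.170 $/kg
  sample Z: M = 36.6 kN·m per $
  sample Q: M = 27.1 kN·m per $
  sample V: M = 8.93 kN·m per $
  sample S: M = 4.51 kN·m per $
  sample G: M = 3.15 kN·m per $
  sample U: M = 2.12 kN·m per $
The maximum is for sample Z.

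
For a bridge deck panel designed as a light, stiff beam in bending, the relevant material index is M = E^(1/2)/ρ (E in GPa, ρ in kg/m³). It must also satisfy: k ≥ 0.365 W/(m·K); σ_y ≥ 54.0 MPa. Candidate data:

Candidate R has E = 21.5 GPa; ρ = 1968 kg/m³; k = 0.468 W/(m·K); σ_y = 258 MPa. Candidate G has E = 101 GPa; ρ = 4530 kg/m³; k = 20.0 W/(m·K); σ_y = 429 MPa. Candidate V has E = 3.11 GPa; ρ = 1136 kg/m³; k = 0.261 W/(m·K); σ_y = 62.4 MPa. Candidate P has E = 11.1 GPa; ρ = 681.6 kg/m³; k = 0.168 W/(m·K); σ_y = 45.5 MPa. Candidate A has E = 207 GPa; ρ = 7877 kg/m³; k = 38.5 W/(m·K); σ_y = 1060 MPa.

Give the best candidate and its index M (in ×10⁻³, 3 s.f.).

Screen on constraints: k ≥ 0.365 W/(m·K); σ_y ≥ 54.0 MPa. Survivors: candidate R, candidate G, candidate A.
Computing M directly (units already consistent):
  candidate R: M = 2.36×10⁻³
  candidate G: M = 2.22×10⁻³
  candidate A: M = 1.83×10⁻³
The maximum is for candidate R.

candidate R, M = 2.36×10⁻³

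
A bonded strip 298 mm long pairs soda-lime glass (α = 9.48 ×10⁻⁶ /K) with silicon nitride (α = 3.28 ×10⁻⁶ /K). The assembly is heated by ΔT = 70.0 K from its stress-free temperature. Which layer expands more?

α(soda-lime glass) = 9.48×10⁻⁶/K vs α(silicon nitride) = 3.28×10⁻⁶/K.
Higher α expands more for the same ΔT: soda-lime glass.

soda-lime glass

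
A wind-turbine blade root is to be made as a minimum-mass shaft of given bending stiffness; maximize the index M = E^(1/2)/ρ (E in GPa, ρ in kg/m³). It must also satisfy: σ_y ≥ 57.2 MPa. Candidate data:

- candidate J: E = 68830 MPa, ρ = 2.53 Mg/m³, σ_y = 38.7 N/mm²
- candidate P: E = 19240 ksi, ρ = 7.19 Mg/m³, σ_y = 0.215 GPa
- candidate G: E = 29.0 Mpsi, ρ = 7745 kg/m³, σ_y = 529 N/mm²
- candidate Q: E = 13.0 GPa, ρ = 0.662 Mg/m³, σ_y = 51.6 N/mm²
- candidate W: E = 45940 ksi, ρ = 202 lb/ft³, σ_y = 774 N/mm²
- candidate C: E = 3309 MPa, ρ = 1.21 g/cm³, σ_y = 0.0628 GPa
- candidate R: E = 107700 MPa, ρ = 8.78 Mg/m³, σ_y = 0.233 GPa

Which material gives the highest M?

candidate W

Screen on constraints: σ_y ≥ 57.2 MPa. Survivors: candidate P, candidate G, candidate W, candidate C, candidate R.
Convert each candidate to consistent units, then evaluate M:
  candidate P: E = 132.7 GPa, ρ = 7190 kg/m³
  candidate G: E = 199.9 GPa, ρ = 7745 kg/m³
  candidate W: E = 316.7 GPa, ρ = 3236 kg/m³
  candidate C: E = 3.309 GPa, ρ = 1210 kg/m³
  candidate R: E = 107.7 GPa, ρ = 8780 kg/m³
  candidate W: M = 5.50×10⁻³
  candidate G: M = 1.83×10⁻³
  candidate P: M = 1.60×10⁻³
  candidate C: M = 1.50×10⁻³
  candidate R: M = 1.18×10⁻³
The maximum is for candidate W.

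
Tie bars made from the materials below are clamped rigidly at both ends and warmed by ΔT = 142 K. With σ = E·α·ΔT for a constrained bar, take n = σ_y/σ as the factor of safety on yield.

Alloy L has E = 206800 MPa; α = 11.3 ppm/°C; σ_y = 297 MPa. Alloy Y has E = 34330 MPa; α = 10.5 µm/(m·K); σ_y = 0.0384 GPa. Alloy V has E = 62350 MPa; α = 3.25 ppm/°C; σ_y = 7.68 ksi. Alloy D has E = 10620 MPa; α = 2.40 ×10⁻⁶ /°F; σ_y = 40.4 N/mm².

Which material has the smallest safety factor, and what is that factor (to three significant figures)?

alloy Y, n = 0.750

With everything in SI (GPa, ×10⁻⁶/K, MPa):
  alloy L: E = 206.8, α = 11.3, σ_y = 297.0 → σ = 332 MPa, n = 0.895
  alloy Y: E = 34.33, α = 10.5, σ_y = 38.40 → σ = 51.2 MPa, n = 0.750
  alloy V: E = 62.35, α = 3.25, σ_y = 52.95 → σ = 28.8 MPa, n = 1.84
  alloy D: E = 10.62, α = 4.32, σ_y = 40.40 → σ = 6.51 MPa, n = 6.20
Alloy Y has the lowest safety factor, n = 0.750.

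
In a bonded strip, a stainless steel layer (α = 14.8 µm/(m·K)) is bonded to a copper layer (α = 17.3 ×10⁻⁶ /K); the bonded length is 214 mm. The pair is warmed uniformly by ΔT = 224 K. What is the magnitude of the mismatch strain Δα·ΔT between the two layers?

5.60×10⁻⁴

Δα = |14.8 − 17.3|×10⁻⁶/K = 2.50×10⁻⁶/K.
Mismatch strain = Δα·ΔT = 2.50×10⁻⁶ × 224.0 = 5.60×10⁻⁴.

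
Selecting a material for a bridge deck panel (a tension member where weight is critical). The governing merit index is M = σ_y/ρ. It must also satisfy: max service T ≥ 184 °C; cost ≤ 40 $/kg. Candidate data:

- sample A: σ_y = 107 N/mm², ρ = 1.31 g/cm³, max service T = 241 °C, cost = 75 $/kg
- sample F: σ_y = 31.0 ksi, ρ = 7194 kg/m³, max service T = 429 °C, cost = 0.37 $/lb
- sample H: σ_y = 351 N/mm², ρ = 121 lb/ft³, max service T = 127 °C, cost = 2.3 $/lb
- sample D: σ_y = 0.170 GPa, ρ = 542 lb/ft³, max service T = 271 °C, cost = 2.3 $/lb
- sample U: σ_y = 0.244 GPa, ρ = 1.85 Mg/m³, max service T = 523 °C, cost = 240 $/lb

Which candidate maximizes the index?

Screen on constraints: max service T ≥ 184 °C; cost ≤ 40 $/kg. Survivors: sample F, sample D.
In SI units:
  sample F: σ_y = 213.7 MPa, ρ = 7194 kg/m³
  sample D: σ_y = 170.0 MPa, ρ = 8682 kg/m³
  sample F: M = 29.7 kN·m/kg
  sample D: M = 19.6 kN·m/kg
Sample F ranks first.

sample F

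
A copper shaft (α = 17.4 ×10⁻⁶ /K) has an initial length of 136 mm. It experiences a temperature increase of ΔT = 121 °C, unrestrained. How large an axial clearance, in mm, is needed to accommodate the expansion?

ΔL = α·L₀·ΔT = 17.4×10⁻⁶ × 136 mm × 121.0 K = 0.286 mm.

0.286 mm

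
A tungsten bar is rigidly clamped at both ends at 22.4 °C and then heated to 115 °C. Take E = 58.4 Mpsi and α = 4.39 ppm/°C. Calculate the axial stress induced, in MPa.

E = 58.4 Mpsi = 402.7 GPa.
ΔT = 92.60 K. Constrained thermal stress σ = E·α·ΔT = 402.7×10³ MPa × 4.39×10⁻⁶ × 92.60 = 164 MPa (compressive).

164 MPa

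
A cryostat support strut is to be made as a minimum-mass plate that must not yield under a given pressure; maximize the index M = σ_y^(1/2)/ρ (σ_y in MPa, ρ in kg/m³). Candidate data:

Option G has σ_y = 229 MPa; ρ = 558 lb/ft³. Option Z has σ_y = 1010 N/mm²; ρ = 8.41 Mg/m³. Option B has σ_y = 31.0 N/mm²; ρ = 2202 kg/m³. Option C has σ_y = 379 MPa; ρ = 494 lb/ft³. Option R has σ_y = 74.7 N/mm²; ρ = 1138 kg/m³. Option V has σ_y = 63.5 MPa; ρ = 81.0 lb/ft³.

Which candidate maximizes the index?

After converting to SI:
  option G: σ_y = 229.0 MPa, ρ = 8938 kg/m³
  option Z: σ_y = 1010 MPa, ρ = 8410 kg/m³
  option B: σ_y = 31.00 MPa, ρ = 2202 kg/m³
  option C: σ_y = 379.0 MPa, ρ = 7913 kg/m³
  option R: σ_y = 74.70 MPa, ρ = 1138 kg/m³
  option V: σ_y = 63.50 MPa, ρ = 1297 kg/m³
  option R: M = 7.59×10⁻³
  option V: M = 6.14×10⁻³
  option Z: M = 3.78×10⁻³
  option B: M = 2.53×10⁻³
  option C: M = 2.46×10⁻³
  option G: M = 1.69×10⁻³
Highest index: option R.

option R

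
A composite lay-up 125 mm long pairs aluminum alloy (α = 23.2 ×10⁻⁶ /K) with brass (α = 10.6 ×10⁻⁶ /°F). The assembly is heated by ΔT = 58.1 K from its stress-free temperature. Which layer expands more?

aluminum alloy

brass: α = 10.6×10⁻⁶/°F × 9/5 = 19.1×10⁻⁶/K.
α(aluminum alloy) = 23.2×10⁻⁶/K vs α(brass) = 19.1×10⁻⁶/K.
Higher α expands more for the same ΔT: aluminum alloy.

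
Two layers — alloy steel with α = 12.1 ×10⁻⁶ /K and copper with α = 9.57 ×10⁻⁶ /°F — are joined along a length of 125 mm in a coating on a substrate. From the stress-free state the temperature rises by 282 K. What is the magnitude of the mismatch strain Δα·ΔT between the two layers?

1.45×10⁻³

copper: α = 9.57×10⁻⁶/°F × 9/5 = 17.2×10⁻⁶/K.
Δα = |12.1 − 17.2|×10⁻⁶/K = 5.13×10⁻⁶/K.
Mismatch strain = Δα·ΔT = 5.13×10⁻⁶ × 282.0 = 1.45×10⁻³.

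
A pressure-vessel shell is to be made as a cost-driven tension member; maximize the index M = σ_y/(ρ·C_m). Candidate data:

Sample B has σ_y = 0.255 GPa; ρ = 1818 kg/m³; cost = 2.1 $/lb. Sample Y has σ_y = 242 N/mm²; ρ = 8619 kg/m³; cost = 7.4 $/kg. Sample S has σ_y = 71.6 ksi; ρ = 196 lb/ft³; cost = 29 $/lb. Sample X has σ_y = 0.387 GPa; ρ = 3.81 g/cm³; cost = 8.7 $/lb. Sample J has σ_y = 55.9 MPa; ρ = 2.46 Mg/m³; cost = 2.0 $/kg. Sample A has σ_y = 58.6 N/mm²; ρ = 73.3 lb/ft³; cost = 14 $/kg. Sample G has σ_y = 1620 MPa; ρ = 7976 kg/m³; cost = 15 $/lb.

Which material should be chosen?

Putting every candidate on a common basis:
  sample B: σ_y = 255.0 MPa, ρ = 1818 kg/m³, cost = 4.630 $/kg
  sample Y: σ_y = 242.0 MPa, ρ = 8619 kg/m³, cost = 7.400 $/kg
  sample S: σ_y = 493.7 MPa, ρ = 3140 kg/m³, cost = 63.93 $/kg
  sample X: σ_y = 387.0 MPa, ρ = 3810 kg/m³, cost = 19.18 $/kg
  sample J: σ_y = 55.90 MPa, ρ = 2460 kg/m³, cost = 2.000 $/kg
  sample A: σ_y = 58.60 MPa, ρ = 1174 kg/m³, cost = 14.00 $/kg
  sample G: σ_y = 1620 MPa, ρ = 7976 kg/m³, cost = 33.07 $/kg
  sample B: M = 30.3 kN·m per $
  sample J: M = 11.4 kN·m per $
  sample G: M = 6.14 kN·m per $
  sample X: M = 5.30 kN·m per $
  sample Y: M = 3.79 kN·m per $
  sample A: M = 3.56 kN·m per $
  sample S: M = 2.46 kN·m per $
Highest index: sample B.

sample B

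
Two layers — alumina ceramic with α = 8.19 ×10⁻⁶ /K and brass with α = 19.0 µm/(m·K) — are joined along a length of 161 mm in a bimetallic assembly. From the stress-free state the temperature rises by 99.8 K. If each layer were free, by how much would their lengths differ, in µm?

Δα = |8.19 − 19.0|×10⁻⁶/K = 10.8×10⁻⁶/K.
ΔL_mismatch = Δα·L·ΔT = 10.8×10⁻⁶ × 161.0 mm × 99.8 K = 174 µm.

174 µm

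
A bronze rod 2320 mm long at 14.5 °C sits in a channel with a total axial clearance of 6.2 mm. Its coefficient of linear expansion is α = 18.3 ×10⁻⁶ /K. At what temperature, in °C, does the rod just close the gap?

161 °C

α·L₀·ΔT = 6.2 mm ⇒ ΔT = 6.2 / (18.3×10⁻⁶ × 2320.0) = 146.0 K.
T = 14.5 + 146.0 = 160.5 °C.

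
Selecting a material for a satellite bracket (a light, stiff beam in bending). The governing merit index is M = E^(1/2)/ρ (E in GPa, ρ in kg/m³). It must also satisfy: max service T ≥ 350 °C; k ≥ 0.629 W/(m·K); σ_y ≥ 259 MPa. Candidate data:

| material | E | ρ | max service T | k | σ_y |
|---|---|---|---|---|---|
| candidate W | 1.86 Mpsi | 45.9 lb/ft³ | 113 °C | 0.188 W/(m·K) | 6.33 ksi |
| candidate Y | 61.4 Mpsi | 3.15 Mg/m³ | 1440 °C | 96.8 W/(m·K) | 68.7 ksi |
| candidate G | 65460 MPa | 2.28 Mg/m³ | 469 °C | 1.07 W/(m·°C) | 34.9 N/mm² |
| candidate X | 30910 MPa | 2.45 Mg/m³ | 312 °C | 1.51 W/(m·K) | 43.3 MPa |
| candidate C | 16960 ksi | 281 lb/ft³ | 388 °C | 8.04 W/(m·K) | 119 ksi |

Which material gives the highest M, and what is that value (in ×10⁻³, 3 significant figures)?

candidate Y, M = 6.53×10⁻³

Screen on constraints: max service T ≥ 350 °C; k ≥ 0.629 W/(m·K); σ_y ≥ 259 MPa. Survivors: candidate Y, candidate C.
After converting to SI:
  candidate Y: E = 423.3 GPa, ρ = 3150 kg/m³
  candidate C: E = 116.9 GPa, ρ = 4501 kg/m³
  candidate Y: M = 6.53×10⁻³
  candidate C: M = 2.40×10⁻³
Candidate Y ranks first.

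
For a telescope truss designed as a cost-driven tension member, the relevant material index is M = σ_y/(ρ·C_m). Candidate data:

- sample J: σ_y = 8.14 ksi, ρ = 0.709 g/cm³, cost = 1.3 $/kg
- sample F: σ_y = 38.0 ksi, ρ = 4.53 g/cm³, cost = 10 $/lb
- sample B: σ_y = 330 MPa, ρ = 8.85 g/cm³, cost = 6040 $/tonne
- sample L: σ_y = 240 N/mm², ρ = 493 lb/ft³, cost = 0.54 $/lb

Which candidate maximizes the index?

Convert each candidate to consistent units, then evaluate M:
  sample J: σ_y = 56.12 MPa, ρ = 709.0 kg/m³, cost = 1.300 $/kg
  sample F: σ_y = 262.0 MPa, ρ = 4530 kg/m³, cost = 22.05 $/kg
  sample B: σ_y = 330.0 MPa, ρ = 8850 kg/m³, cost = 6.040 $/kg
  sample L: σ_y = 240.0 MPa, ρ = 7897 kg/m³, cost = 1.190 $/kg
  sample J: M = 60.9 kN·m per $
  sample L: M = 25.5 kN·m per $
  sample B: M = 6.17 kN·m per $
  sample F: M = 2.62 kN·m per $
Sample J ranks first.

sample J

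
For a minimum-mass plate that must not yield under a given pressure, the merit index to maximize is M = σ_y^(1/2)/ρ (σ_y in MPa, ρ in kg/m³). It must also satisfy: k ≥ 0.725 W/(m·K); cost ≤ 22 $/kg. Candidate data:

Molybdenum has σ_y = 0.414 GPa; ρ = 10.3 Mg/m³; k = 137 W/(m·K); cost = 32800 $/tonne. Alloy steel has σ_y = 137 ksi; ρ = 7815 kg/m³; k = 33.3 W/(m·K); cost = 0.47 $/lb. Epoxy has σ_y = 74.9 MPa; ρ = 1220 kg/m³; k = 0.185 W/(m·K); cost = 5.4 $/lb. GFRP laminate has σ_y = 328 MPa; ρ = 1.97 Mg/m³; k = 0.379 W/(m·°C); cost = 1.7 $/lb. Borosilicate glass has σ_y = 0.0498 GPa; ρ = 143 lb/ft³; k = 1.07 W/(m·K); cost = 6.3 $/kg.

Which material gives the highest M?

Screen on constraints: k ≥ 0.725 W/(m·K); cost ≤ 22 $/kg. Survivors: alloy steel, borosilicate glass.
Convert each candidate to consistent units, then evaluate M:
  alloy steel: σ_y = 944.6 MPa, ρ = 7815 kg/m³
  borosilicate glass: σ_y = 49.80 MPa, ρ = 2291 kg/m³
  alloy steel: M = 3.93×10⁻³
  borosilicate glass: M = 3.08×10⁻³
Alloy steel ranks first.

alloy steel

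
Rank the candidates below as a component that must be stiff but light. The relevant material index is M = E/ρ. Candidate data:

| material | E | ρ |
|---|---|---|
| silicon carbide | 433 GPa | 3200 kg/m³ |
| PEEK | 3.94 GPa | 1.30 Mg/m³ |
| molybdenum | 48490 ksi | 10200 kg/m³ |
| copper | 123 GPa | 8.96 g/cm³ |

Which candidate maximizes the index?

After converting to SI:
  silicon carbide: E = 433.0 GPa, ρ = 3200 kg/m³
  PEEK: E = 3.940 GPa, ρ = 1300 kg/m³
  molybdenum: E = 334.3 GPa, ρ = 10200 kg/m³
  copper: E = 123.0 GPa, ρ = 8960 kg/m³
  silicon carbide: M = 135 MN·m/kg
  molybdenum: M = 32.8 MN·m/kg
  copper: M = 13.7 MN·m/kg
  PEEK: M = 3.03 MN·m/kg
Silicon carbide ranks first.

silicon carbide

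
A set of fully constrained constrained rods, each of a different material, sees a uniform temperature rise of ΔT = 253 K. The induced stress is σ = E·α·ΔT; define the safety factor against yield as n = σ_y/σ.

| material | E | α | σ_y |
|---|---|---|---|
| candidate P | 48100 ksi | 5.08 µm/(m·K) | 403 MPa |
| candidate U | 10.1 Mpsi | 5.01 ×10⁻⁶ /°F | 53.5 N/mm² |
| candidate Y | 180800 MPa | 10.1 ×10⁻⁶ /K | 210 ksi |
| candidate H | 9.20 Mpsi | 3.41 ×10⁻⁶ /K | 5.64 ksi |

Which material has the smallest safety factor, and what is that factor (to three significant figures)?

Converting E to GPa, α to ×10⁻⁶/K, σ_y to MPa, then σ and n for each:
  candidate P: E = 331.6, α = 5.08, σ_y = 403.0 → σ = 426 MPa, n = 0.945
  candidate U: E = 69.64, α = 9.02, σ_y = 53.50 → σ = 159 MPa, n = 0.337
  candidate Y: E = 180.8, α = 10.1, σ_y = 1448 → σ = 462 MPa, n = 3.13
  candidate H: E = 63.43, α = 3.41, σ_y = 38.89 → σ = 54.7 MPa, n = 0.711
The minimum is candidate U at n = 0.337.

candidate U, n = 0.337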